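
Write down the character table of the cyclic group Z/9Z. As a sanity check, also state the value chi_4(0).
Character table of Z/9Z (irreps indexed chi_0,...,chi_8 with chi_k(m) = zeta_9^(k*m), zeta_9 = exp(2*pi*i/9)):
  irrep \ class  {0} (size 1)  {1} (size 1)    {2} (size 1)    {3} (size 1)    {4} (size 1)    {5} (size 1)    {6} (size 1)    {7} (size 1)    {8} (size 1)  
  chi_0          1             1               1               1               1               1               1               1               1             
  chi_1          1             exp(2*I*pi/9)   exp(4*I*pi/9)   exp(2*I*pi/3)   exp(8*I*pi/9)   exp(-8*I*pi/9)  exp(-2*I*pi/3)  exp(-4*I*pi/9)  exp(-2*I*pi/9)
  chi_2          1             exp(4*I*pi/9)   exp(8*I*pi/9)   exp(-2*I*pi/3)  exp(-2*I*pi/9)  exp(2*I*pi/9)   exp(2*I*pi/3)   exp(-8*I*pi/9)  exp(-4*I*pi/9)
  chi_3          1             exp(2*I*pi/3)   exp(-2*I*pi/3)  1               exp(2*I*pi/3)   exp(-2*I*pi/3)  1               exp(2*I*pi/3)   exp(-2*I*pi/3)
  chi_4          1             exp(8*I*pi/9)   exp(-2*I*pi/9)  exp(2*I*pi/3)   exp(-4*I*pi/9)  exp(4*I*pi/9)   exp(-2*I*pi/3)  exp(2*I*pi/9)   exp(-8*I*pi/9)
  chi_5          1             exp(-8*I*pi/9)  exp(2*I*pi/9)   exp(-2*I*pi/3)  exp(4*I*pi/9)   exp(-4*I*pi/9)  exp(2*I*pi/3)   exp(-2*I*pi/9)  exp(8*I*pi/9) 
  chi_6          1             exp(-2*I*pi/3)  exp(2*I*pi/3)   1               exp(-2*I*pi/3)  exp(2*I*pi/3)   1               exp(-2*I*pi/3)  exp(2*I*pi/3) 
  chi_7          1             exp(-4*I*pi/9)  exp(-8*I*pi/9)  exp(2*I*pi/3)   exp(2*I*pi/9)   exp(-2*I*pi/9)  exp(-2*I*pi/3)  exp(8*I*pi/9)   exp(4*I*pi/9) 
  chi_8          1             exp(-2*I*pi/9)  exp(-4*I*pi/9)  exp(-2*I*pi/3)  exp(-8*I*pi/9)  exp(8*I*pi/9)   exp(2*I*pi/3)   exp(4*I*pi/9)   exp(2*I*pi/9) 

Spot check: chi_4(0) = zeta_9^(4*0) = zeta_9^0 = 1.

Why: Z/9Z is abelian, so all 9 irreducible complex representations are 1-dimensional. They are given by chi_k(m) = zeta_9^(k*m) for k = 0,...,8. Row orthogonality: sum_m chi_k(m) conj(chi_l(m)) = 9 * [k = l].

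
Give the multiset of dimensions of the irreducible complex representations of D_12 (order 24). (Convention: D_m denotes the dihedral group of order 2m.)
Dimensions: 1, 1, 1, 1, 2, 2, 2, 2, 2

Explanation: There are 9 irreducibles (= number of conjugacy classes). Their dimensions d_i satisfy sum d_i^2 = |G| = 24: 1 + 1 + 1 + 1 + 4 + 4 + 4 + 4 + 4 = 24.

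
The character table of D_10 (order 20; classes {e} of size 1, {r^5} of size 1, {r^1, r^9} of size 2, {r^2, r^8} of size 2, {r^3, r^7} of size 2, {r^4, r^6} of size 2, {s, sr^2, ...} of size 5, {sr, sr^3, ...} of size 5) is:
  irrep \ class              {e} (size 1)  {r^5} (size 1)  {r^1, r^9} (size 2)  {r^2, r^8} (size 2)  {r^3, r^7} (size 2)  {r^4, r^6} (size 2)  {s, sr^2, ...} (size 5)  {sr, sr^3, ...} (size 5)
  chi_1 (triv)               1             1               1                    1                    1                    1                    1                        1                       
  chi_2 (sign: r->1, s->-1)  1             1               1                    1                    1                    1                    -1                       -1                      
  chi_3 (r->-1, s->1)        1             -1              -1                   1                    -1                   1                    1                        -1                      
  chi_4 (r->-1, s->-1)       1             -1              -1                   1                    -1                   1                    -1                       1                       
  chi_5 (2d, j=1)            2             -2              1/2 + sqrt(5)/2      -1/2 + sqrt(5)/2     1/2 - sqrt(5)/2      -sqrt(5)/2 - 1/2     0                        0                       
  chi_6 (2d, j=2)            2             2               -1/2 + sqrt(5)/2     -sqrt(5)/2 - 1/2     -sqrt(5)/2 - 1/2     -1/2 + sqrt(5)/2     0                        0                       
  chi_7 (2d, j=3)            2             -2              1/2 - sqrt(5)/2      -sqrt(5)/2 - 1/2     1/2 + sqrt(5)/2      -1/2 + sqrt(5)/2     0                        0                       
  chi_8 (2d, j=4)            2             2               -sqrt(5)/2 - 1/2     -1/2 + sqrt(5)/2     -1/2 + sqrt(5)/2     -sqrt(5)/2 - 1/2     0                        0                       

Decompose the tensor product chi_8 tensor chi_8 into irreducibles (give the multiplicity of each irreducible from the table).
chi_8 tensor chi_8 = chi_1 + chi_2 + chi_6 (all other irreducibles have multiplicity 0).

Details: The character of a tensor product is the pointwise product (chi_8 * chi_8)(C) = chi_8(C) * chi_8(C):
  {e}: (2)*(2), {r^5}: (2)*(2), {r^1, r^9}: (-sqrt(5)/2 - 1/2)*(-sqrt(5)/2 - 1/2), {r^2, r^8}: (-1/2 + sqrt(5)/2)*(-1/2 + sqrt(5)/2), {r^3, r^7}: (-1/2 + sqrt(5)/2)*(-1/2 + sqrt(5)/2), {r^4, r^6}: (-sqrt(5)/2 - 1/2)*(-sqrt(5)/2 - 1/2), {s, sr^2, ...}: (0)*(0), {sr, sr^3, ...}: (0)*(0)
so (chi_8 * chi_8) takes values
  {e} -> 4, {r^5} -> 4, {r^1, r^9} -> sqrt(5)/2 + 3/2, {r^2, r^8} -> 3/2 - sqrt(5)/2, {r^3, r^7} -> 3/2 - sqrt(5)/2, {r^4, r^6} -> sqrt(5)/2 + 3/2, {s, sr^2, ...} -> 0, {sr, sr^3, ...} -> 0.
Now take the inner product of this character with each irreducible chi from the table, <chi_8*chi_8, chi> = (1/20) sum_C |C| (chi_8*chi_8)(C) conj(chi(C)):
  <chi_8*chi_8, chi_1> = (1/20)[1*(4)*conj(1) + 1*(4)*conj(1) + 2*(sqrt(5)/2 + 3/2)*conj(1) + 2*(3/2 - sqrt(5)/2)*conj(1) + 2*(3/2 - sqrt(5)/2)*conj(1) + 2*(sqrt(5)/2 + 3/2)*conj(1) + 5*(0)*conj(1) + 5*(0)*conj(1)]
      = (1/20)[(4) + (4) + (sqrt(5) + 3) + (3 - sqrt(5)) + (3 - sqrt(5)) + (sqrt(5) + 3) + (0) + (0)] = 20/20 = 1
  <chi_8*chi_8, chi_2> = (1/20)[1*(4)*conj(1) + 1*(4)*conj(1) + 2*(sqrt(5)/2 + 3/2)*conj(1) + 2*(3/2 - sqrt(5)/2)*conj(1) + 2*(3/2 - sqrt(5)/2)*conj(1) + 2*(sqrt(5)/2 + 3/2)*conj(1) + 5*(0)*conj(-1) + 5*(0)*conj(-1)]
      = (1/20)[(4) + (4) + (sqrt(5) + 3) + (3 - sqrt(5)) + (3 - sqrt(5)) + (sqrt(5) + 3) + (0) + (0)] = 20/20 = 1
  <chi_8*chi_8, chi_3> = (1/20)[1*(4)*conj(1) + 1*(4)*conj(-1) + 2*(sqrt(5)/2 + 3/2)*conj(-1) + 2*(3/2 - sqrt(5)/2)*conj(1) + 2*(3/2 - sqrt(5)/2)*conj(-1) + 2*(sqrt(5)/2 + 3/2)*conj(1) + 5*(0)*conj(1) + 5*(0)*conj(-1)]
      = (1/20)[(4) + (-4) + (-3 - sqrt(5)) + (3 - sqrt(5)) + (-3 + sqrt(5)) + (sqrt(5) + 3) + (0) + (0)] = 0/20 = 0
  <chi_8*chi_8, chi_4> = (1/20)[1*(4)*conj(1) + 1*(4)*conj(-1) + 2*(sqrt(5)/2 + 3/2)*conj(-1) + 2*(3/2 - sqrt(5)/2)*conj(1) + 2*(3/2 - sqrt(5)/2)*conj(-1) + 2*(sqrt(5)/2 + 3/2)*conj(1) + 5*(0)*conj(-1) + 5*(0)*conj(1)]
      = (1/20)[(4) + (-4) + (-3 - sqrt(5)) + (3 - sqrt(5)) + (-3 + sqrt(5)) + (sqrt(5) + 3) + (0) + (0)] = 0/20 = 0
  <chi_8*chi_8, chi_5> = (1/20)[1*(4)*conj(2) + 1*(4)*conj(-2) + 2*(sqrt(5)/2 + 3/2)*conj(1/2 + sqrt(5)/2) + 2*(3/2 - sqrt(5)/2)*conj(-1/2 + sqrt(5)/2) + 2*(3/2 - sqrt(5)/2)*conj(1/2 - sqrt(5)/2) + 2*(sqrt(5)/2 + 3/2)*conj(-sqrt(5)/2 - 1/2) + 5*(0)*conj(0) + 5*(0)*conj(0)]
      = (1/20)[(8) + (-8) + (4 + 2*sqrt(5)) + (-4 + 2*sqrt(5)) + (4 - 2*sqrt(5)) + (-2*sqrt(5) - 4) + (0) + (0)] = 0/20 = 0
  <chi_8*chi_8, chi_6> = (1/20)[1*(4)*conj(2) + 1*(4)*conj(2) + 2*(sqrt(5)/2 + 3/2)*conj(-1/2 + sqrt(5)/2) + 2*(3/2 - sqrt(5)/2)*conj(-sqrt(5)/2 - 1/2) + 2*(3/2 - sqrt(5)/2)*conj(-sqrt(5)/2 - 1/2) + 2*(sqrt(5)/2 + 3/2)*conj(-1/2 + sqrt(5)/2) + 5*(0)*conj(0) + 5*(0)*conj(0)]
      = (1/20)[(8) + (8) + (1 + sqrt(5)) + (1 - sqrt(5)) + (1 - sqrt(5)) + (1 + sqrt(5)) + (0) + (0)] = 20/20 = 1
  <chi_8*chi_8, chi_7> = (1/20)[1*(4)*conj(2) + 1*(4)*conj(-2) + 2*(sqrt(5)/2 + 3/2)*conj(1/2 - sqrt(5)/2) + 2*(3/2 - sqrt(5)/2)*conj(-sqrt(5)/2 - 1/2) + 2*(3/2 - sqrt(5)/2)*conj(1/2 + sqrt(5)/2) + 2*(sqrt(5)/2 + 3/2)*conj(-1/2 + sqrt(5)/2) + 5*(0)*conj(0) + 5*(0)*conj(0)]
      = (1/20)[(8) + (-8) + (-sqrt(5) - 1) + (1 - sqrt(5)) + (-1 + sqrt(5)) + (1 + sqrt(5)) + (0) + (0)] = 0/20 = 0
  <chi_8*chi_8, chi_8> = (1/20)[1*(4)*conj(2) + 1*(4)*conj(2) + 2*(sqrt(5)/2 + 3/2)*conj(-sqrt(5)/2 - 1/2) + 2*(3/2 - sqrt(5)/2)*conj(-1/2 + sqrt(5)/2) + 2*(3/2 - sqrt(5)/2)*conj(-1/2 + sqrt(5)/2) + 2*(sqrt(5)/2 + 3/2)*conj(-sqrt(5)/2 - 1/2) + 5*(0)*conj(0) + 5*(0)*conj(0)]
      = (1/20)[(8) + (8) + (-2*sqrt(5) - 4) + (-4 + 2*sqrt(5)) + (-4 + 2*sqrt(5)) + (-2*sqrt(5) - 4) + (0) + (0)] = 0/20 = 0
Hence the multiplicities are chi_1: 1, chi_2: 1, chi_6: 1. Dimension check: dim(chi_8)*dim(chi_8) = 2*2 = 4 and sum (mult * dim) = 1*1 + 1*1 + 1*2 = 4.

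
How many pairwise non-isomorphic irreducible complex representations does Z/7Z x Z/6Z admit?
42

Solution. The number of irreducible complex representations of a finite group equals its number of conjugacy classes. Z/7Z x Z/6Z is abelian of order 42, so every element is its own conjugacy class: 42 classes, so Z/7Z x Z/6Z (order 42) has exactly 42 irreducible complex representations.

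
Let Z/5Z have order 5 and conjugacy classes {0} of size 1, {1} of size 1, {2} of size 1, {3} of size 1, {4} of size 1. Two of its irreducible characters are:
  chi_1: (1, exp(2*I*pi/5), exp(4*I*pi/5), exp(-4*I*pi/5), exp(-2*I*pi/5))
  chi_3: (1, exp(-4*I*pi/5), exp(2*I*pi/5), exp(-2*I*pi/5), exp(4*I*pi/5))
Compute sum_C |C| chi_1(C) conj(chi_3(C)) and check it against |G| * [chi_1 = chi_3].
Sum = 0; so <chi_1, chi_3> = 0 (distinct irreducibles are orthogonal).

Details: Compute term by term over conjugacy classes (|C| * chi_1(C) * conj(chi_3(C))):
  1*(1)*conj(1) + 1*(exp(2*I*pi/5))*conj(exp(-4*I*pi/5)) + 1*(exp(4*I*pi/5))*conj(exp(2*I*pi/5)) + 1*(exp(-4*I*pi/5))*conj(exp(-2*I*pi/5)) + 1*(exp(-2*I*pi/5))*conj(exp(4*I*pi/5))
  = (1) + (exp(-4*I*pi/5)) + (exp(2*I*pi/5)) + (exp(-2*I*pi/5)) + (exp(4*I*pi/5))
  = 0.
(Exp terms are combined using exp(i*s)*conj(exp(i*t)) = exp(i*(s-t)), and sums of them are collapsed using the identity that for every m > 1 the m distinct m-th roots of unity sum to 0, e.g. 1 + exp(2*I*pi/3) + exp(-2*I*pi/3) = 0.)
Dividing by |G| = 5 gives 0/5 = 0, matching the row-orthogonality relation <chi_1, chi_3> = [chi_1 = chi_3].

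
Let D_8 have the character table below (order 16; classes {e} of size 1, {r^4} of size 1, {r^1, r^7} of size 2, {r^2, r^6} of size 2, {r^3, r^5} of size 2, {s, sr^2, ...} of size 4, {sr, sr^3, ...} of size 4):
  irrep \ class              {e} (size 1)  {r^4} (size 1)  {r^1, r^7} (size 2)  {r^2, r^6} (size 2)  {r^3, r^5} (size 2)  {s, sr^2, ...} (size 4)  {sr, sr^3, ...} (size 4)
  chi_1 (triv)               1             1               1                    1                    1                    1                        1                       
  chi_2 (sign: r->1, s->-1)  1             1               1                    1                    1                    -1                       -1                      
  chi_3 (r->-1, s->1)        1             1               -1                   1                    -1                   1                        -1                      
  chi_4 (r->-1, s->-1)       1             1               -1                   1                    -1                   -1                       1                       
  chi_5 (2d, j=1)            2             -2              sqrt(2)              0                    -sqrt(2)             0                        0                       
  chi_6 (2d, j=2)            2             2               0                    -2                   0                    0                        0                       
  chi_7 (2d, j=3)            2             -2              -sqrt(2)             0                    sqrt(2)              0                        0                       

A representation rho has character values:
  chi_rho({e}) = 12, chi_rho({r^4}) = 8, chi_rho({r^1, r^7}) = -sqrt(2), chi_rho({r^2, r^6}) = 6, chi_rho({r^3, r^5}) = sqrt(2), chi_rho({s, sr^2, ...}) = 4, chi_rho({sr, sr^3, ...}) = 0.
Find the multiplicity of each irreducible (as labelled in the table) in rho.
Multiplicities: chi_1: 3, chi_2: 1, chi_3: 3, chi_4: 1, chi_5: 0, chi_6: 1, chi_7: 1.

Explanation: Use <chi_rho, chi> = (1/|G|) sum_C |C| * chi_rho(C) * conj(chi(C)) with |G| = 16 for each irreducible chi in the table:
  <chi_rho, chi_1> = (1/16)[1*(12)*conj(1) + 1*(8)*conj(1) + 2*(-sqrt(2))*conj(1) + 2*(6)*conj(1) + 2*(sqrt(2))*conj(1) + 4*(4)*conj(1) + 4*(0)*conj(1)]
      = (1/16)[(12) + (8) + (-2*sqrt(2)) + (12) + (2*sqrt(2)) + (16) + (0)] = 48/16 = 3
  <chi_rho, chi_2> = (1/16)[1*(12)*conj(1) + 1*(8)*conj(1) + 2*(-sqrt(2))*conj(1) + 2*(6)*conj(1) + 2*(sqrt(2))*conj(1) + 4*(4)*conj(-1) + 4*(0)*conj(-1)]
      = (1/16)[(12) + (8) + (-2*sqrt(2)) + (12) + (2*sqrt(2)) + (-16) + (0)] = 16/16 = 1
  <chi_rho, chi_3> = (1/16)[1*(12)*conj(1) + 1*(8)*conj(1) + 2*(-sqrt(2))*conj(-1) + 2*(6)*conj(1) + 2*(sqrt(2))*conj(-1) + 4*(4)*conj(1) + 4*(0)*conj(-1)]
      = (1/16)[(12) + (8) + (2*sqrt(2)) + (12) + (-2*sqrt(2)) + (16) + (0)] = 48/16 = 3
  <chi_rho, chi_4> = (1/16)[1*(12)*conj(1) + 1*(8)*conj(1) + 2*(-sqrt(2))*conj(-1) + 2*(6)*conj(1) + 2*(sqrt(2))*conj(-1) + 4*(4)*conj(-1) + 4*(0)*conj(1)]
      = (1/16)[(12) + (8) + (2*sqrt(2)) + (12) + (-2*sqrt(2)) + (-16) + (0)] = 16/16 = 1
  <chi_rho, chi_5> = (1/16)[1*(12)*conj(2) + 1*(8)*conj(-2) + 2*(-sqrt(2))*conj(sqrt(2)) + 2*(6)*conj(0) + 2*(sqrt(2))*conj(-sqrt(2)) + 4*(4)*conj(0) + 4*(0)*conj(0)]
      = (1/16)[(24) + (-16) + (-4) + (0) + (-4) + (0) + (0)] = 0/16 = 0
  <chi_rho, chi_6> = (1/16)[1*(12)*conj(2) + 1*(8)*conj(2) + 2*(-sqrt(2))*conj(0) + 2*(6)*conj(-2) + 2*(sqrt(2))*conj(0) + 4*(4)*conj(0) + 4*(0)*conj(0)]
      = (1/16)[(24) + (16) + (0) + (-24) + (0) + (0) + (0)] = 16/16 = 1
  <chi_rho, chi_7> = (1/16)[1*(12)*conj(2) + 1*(8)*conj(-2) + 2*(-sqrt(2))*conj(-sqrt(2)) + 2*(6)*conj(0) + 2*(sqrt(2))*conj(sqrt(2)) + 4*(4)*conj(0) + 4*(0)*conj(0)]
      = (1/16)[(24) + (-16) + (4) + (0) + (4) + (0) + (0)] = 16/16 = 1
Dimension check: dim(rho) = sum (mult * dim) = 3*1 + 1*1 + 3*1 + 1*1 + 0*2 + 1*2 + 1*2 = 12 = chi_rho(e) = 12.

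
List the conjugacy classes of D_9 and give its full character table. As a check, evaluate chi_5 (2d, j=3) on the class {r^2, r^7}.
Conjugacy classes: {e} of size 1, {r^1, r^8} of size 2, {r^2, r^7} of size 2, {r^3, r^6} of size 2, {r^4, r^5} of size 2, {s, sr, ..., sr^8} of size 9.
Character table:
  irrep \ class              {e} (size 1)  {r^1, r^8} (size 2)  {r^2, r^7} (size 2)  {r^3, r^6} (size 2)  {r^4, r^5} (size 2)  {s, sr, ..., sr^8} (size 9)
  chi_1 (triv)               1             1                    1                    1                    1                    1                          
  chi_2 (sign: r->1, s->-1)  1             1                    1                    1                    1                    -1                         
  chi_3 (2d, j=1)            2             2*cos(2*pi/9)        2*cos(4*pi/9)        -1                   -2*cos(pi/9)         0                          
  chi_4 (2d, j=2)            2             2*cos(4*pi/9)        -2*cos(pi/9)         -1                   2*cos(2*pi/9)        0                          
  chi_5 (2d, j=3)            2             -1                   -1                   2                    -1                   0                          
  chi_6 (2d, j=4)            2             -2*cos(pi/9)         2*cos(2*pi/9)        -1                   2*cos(4*pi/9)        0                          

Spot check: chi_5 (2d, j=3) on {r^2, r^7} = -1.

Proof sketch: D_9 has order 2*9 = 18 with 6 conjugacy classes, hence 6 irreducibles. Sum of squared dims 1 + 1 + 4 + 4 + 4 + 4 = 18 = |G|. Linear characters come from the abelianisation; the 2-dimensional irreps have character r^k -> 2*cos(2*pi*j*k/9), reflections -> 0.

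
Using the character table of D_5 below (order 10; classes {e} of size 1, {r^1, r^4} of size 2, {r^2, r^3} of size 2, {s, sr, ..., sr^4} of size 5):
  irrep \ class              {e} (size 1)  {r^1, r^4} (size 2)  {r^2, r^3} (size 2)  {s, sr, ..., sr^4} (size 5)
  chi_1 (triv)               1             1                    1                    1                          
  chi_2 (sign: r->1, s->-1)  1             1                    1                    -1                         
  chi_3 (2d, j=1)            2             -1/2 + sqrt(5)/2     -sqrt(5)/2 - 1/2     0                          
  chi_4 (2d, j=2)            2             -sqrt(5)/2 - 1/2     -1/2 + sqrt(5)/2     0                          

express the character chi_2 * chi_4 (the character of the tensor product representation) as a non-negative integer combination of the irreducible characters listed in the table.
chi_2 tensor chi_4 = chi_4 (all other irreducibles have multiplicity 0).

Why: The character of a tensor product is the pointwise product (chi_2 * chi_4)(C) = chi_2(C) * chi_4(C):
  {e}: (1)*(2), {r^1, r^4}: (1)*(-sqrt(5)/2 - 1/2), {r^2, r^3}: (1)*(-1/2 + sqrt(5)/2), {s, sr, ..., sr^4}: (-1)*(0)
so (chi_2 * chi_4) takes values
  {e} -> 2, {r^1, r^4} -> -sqrt(5)/2 - 1/2, {r^2, r^3} -> -1/2 + sqrt(5)/2, {s, sr, ..., sr^4} -> 0.
Now take the inner product of this character with each irreducible chi from the table, <chi_2*chi_4, chi> = (1/10) sum_C |C| (chi_2*chi_4)(C) conj(chi(C)):
  <chi_2*chi_4, chi_1> = (1/10)[1*(2)*conj(1) + 2*(-sqrt(5)/2 - 1/2)*conj(1) + 2*(-1/2 + sqrt(5)/2)*conj(1) + 5*(0)*conj(1)]
      = (1/10)[(2) + (-sqrt(5) - 1) + (-1 + sqrt(5)) + (0)] = 0/10 = 0
  <chi_2*chi_4, chi_2> = (1/10)[1*(2)*conj(1) + 2*(-sqrt(5)/2 - 1/2)*conj(1) + 2*(-1/2 + sqrt(5)/2)*conj(1) + 5*(0)*conj(-1)]
      = (1/10)[(2) + (-sqrt(5) - 1) + (-1 + sqrt(5)) + (0)] = 0/10 = 0
  <chi_2*chi_4, chi_3> = (1/10)[1*(2)*conj(2) + 2*(-sqrt(5)/2 - 1/2)*conj(-1/2 + sqrt(5)/2) + 2*(-1/2 + sqrt(5)/2)*conj(-sqrt(5)/2 - 1/2) + 5*(0)*conj(0)]
      = (1/10)[(4) + (-2) + (-2) + (0)] = 0/10 = 0
  <chi_2*chi_4, chi_4> = (1/10)[1*(2)*conj(2) + 2*(-sqrt(5)/2 - 1/2)*conj(-sqrt(5)/2 - 1/2) + 2*(-1/2 + sqrt(5)/2)*conj(-1/2 + sqrt(5)/2) + 5*(0)*conj(0)]
      = (1/10)[(4) + (sqrt(5) + 3) + (3 - sqrt(5)) + (0)] = 10/10 = 1
Hence the multiplicities are chi_4: 1. Dimension check: dim(chi_2)*dim(chi_4) = 1*2 = 2 and sum (mult * dim) = 1*2 = 2.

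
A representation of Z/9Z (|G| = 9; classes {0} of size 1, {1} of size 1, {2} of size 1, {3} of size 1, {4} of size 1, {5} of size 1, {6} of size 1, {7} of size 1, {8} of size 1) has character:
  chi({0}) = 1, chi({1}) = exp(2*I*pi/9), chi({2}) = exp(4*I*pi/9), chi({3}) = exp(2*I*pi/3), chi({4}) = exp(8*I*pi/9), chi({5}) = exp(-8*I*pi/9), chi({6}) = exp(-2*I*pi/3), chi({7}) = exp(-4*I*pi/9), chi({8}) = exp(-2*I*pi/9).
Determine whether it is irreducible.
Irreducible: <chi, chi> = 1.

Proof sketch: <chi, chi> = (1/|G|) sum_C |C| * |chi(C)|^2 = (1/9)[1*|1|^2 + 1*|exp(2*I*pi/9)|^2 + 1*|exp(4*I*pi/9)|^2 + 1*|exp(2*I*pi/3)|^2 + 1*|exp(8*I*pi/9)|^2 + 1*|exp(-8*I*pi/9)|^2 + 1*|exp(-2*I*pi/3)|^2 + 1*|exp(-4*I*pi/9)|^2 + 1*|exp(-2*I*pi/9)|^2]
  = (1/9)[(1) + (1) + (1) + (1) + (1) + (1) + (1) + (1) + (1)] = 9/9 = 1.
(Exp terms are combined using exp(i*s)*conj(exp(i*t)) = exp(i*(s-t)), and sums of them are collapsed using the identity that for every m > 1 the m distinct m-th roots of unity sum to 0, e.g. 1 + exp(2*I*pi/3) + exp(-2*I*pi/3) = 0.)
A character is irreducible iff <chi, chi> = 1, so this representation is irreducible.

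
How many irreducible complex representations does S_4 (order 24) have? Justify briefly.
5

Reasoning: The number of irreducible complex representations of a finite group equals its number of conjugacy classes. Conjugacy classes in S_4 correspond to cycle types, i.e. partitions of 4; there are p(4) = 5 of them, so S_4 (order 24) has exactly 5 irreducible complex representations.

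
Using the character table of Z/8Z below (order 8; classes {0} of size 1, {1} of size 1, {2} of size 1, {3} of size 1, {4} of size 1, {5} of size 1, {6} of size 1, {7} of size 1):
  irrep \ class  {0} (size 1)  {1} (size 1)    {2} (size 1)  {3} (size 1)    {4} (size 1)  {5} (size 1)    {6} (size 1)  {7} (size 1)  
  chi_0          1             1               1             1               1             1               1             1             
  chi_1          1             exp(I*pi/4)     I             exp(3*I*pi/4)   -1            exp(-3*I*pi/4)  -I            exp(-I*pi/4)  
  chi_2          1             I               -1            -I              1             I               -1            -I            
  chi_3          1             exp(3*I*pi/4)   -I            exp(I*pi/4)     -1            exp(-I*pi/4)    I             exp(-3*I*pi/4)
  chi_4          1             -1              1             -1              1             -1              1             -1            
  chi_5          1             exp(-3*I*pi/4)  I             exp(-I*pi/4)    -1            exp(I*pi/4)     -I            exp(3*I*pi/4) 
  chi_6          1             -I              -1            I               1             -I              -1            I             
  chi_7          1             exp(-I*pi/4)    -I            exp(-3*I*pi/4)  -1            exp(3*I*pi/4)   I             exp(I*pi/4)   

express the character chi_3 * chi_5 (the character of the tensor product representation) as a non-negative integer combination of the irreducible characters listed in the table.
chi_3 tensor chi_5 = chi_0 (all other irreducibles have multiplicity 0).

Proof sketch: The character of a tensor product is the pointwise product (chi_3 * chi_5)(C) = chi_3(C) * chi_5(C):
  {0}: (1)*(1), {1}: (exp(3*I*pi/4))*(exp(-3*I*pi/4)), {2}: (-I)*(I), {3}: (exp(I*pi/4))*(exp(-I*pi/4)), {4}: (-1)*(-1), {5}: (exp(-I*pi/4))*(exp(I*pi/4)), {6}: (I)*(-I), {7}: (exp(-3*I*pi/4))*(exp(3*I*pi/4))
so (chi_3 * chi_5) takes values
  {0} -> 1, {1} -> 1, {2} -> 1, {3} -> 1, {4} -> 1, {5} -> 1, {6} -> 1, {7} -> 1.
Now take the inner product of this character with each irreducible chi from the table, <chi_3*chi_5, chi> = (1/8) sum_C |C| (chi_3*chi_5)(C) conj(chi(C)):
  <chi_3*chi_5, chi_0> = (1/8)[1*(1)*conj(1) + 1*(1)*conj(1) + 1*(1)*conj(1) + 1*(1)*conj(1) + 1*(1)*conj(1) + 1*(1)*conj(1) + 1*(1)*conj(1) + 1*(1)*conj(1)]
      = (1/8)[(1) + (1) + (1) + (1) + (1) + (1) + (1) + (1)] = 8/8 = 1
  <chi_3*chi_5, chi_1> = (1/8)[1*(1)*conj(1) + 1*(1)*conj(exp(I*pi/4)) + 1*(1)*conj(I) + 1*(1)*conj(exp(3*I*pi/4)) + 1*(1)*conj(-1) + 1*(1)*conj(exp(-3*I*pi/4)) + 1*(1)*conj(-I) + 1*(1)*conj(exp(-I*pi/4))]
      = (1/8)[(1) + (exp(-I*pi/4)) + (-I) + (exp(-3*I*pi/4)) + (-1) + (exp(3*I*pi/4)) + (I) + (exp(I*pi/4))] = 0/8 = 0
  <chi_3*chi_5, chi_2> = (1/8)[1*(1)*conj(1) + 1*(1)*conj(I) + 1*(1)*conj(-1) + 1*(1)*conj(-I) + 1*(1)*conj(1) + 1*(1)*conj(I) + 1*(1)*conj(-1) + 1*(1)*conj(-I)]
      = (1/8)[(1) + (-I) + (-1) + (I) + (1) + (-I) + (-1) + (I)] = 0/8 = 0
  <chi_3*chi_5, chi_3> = (1/8)[1*(1)*conj(1) + 1*(1)*conj(exp(3*I*pi/4)) + 1*(1)*conj(-I) + 1*(1)*conj(exp(I*pi/4)) + 1*(1)*conj(-1) + 1*(1)*conj(exp(-I*pi/4)) + 1*(1)*conj(I) + 1*(1)*conj(exp(-3*I*pi/4))]
      = (1/8)[(1) + (exp(-3*I*pi/4)) + (I) + (exp(-I*pi/4)) + (-1) + (exp(I*pi/4)) + (-I) + (exp(3*I*pi/4))] = 0/8 = 0
  <chi_3*chi_5, chi_4> = (1/8)[1*(1)*conj(1) + 1*(1)*conj(-1) + 1*(1)*conj(1) + 1*(1)*conj(-1) + 1*(1)*conj(1) + 1*(1)*conj(-1) + 1*(1)*conj(1) + 1*(1)*conj(-1)]
      = (1/8)[(1) + (-1) + (1) + (-1) + (1) + (-1) + (1) + (-1)] = 0/8 = 0
  <chi_3*chi_5, chi_5> = (1/8)[1*(1)*conj(1) + 1*(1)*conj(exp(-3*I*pi/4)) + 1*(1)*conj(I) + 1*(1)*conj(exp(-I*pi/4)) + 1*(1)*conj(-1) + 1*(1)*conj(exp(I*pi/4)) + 1*(1)*conj(-I) + 1*(1)*conj(exp(3*I*pi/4))]
      = (1/8)[(1) + (exp(3*I*pi/4)) + (-I) + (exp(I*pi/4)) + (-1) + (exp(-I*pi/4)) + (I) + (exp(-3*I*pi/4))] = 0/8 = 0
  <chi_3*chi_5, chi_6> = (1/8)[1*(1)*conj(1) + 1*(1)*conj(-I) + 1*(1)*conj(-1) + 1*(1)*conj(I) + 1*(1)*conj(1) + 1*(1)*conj(-I) + 1*(1)*conj(-1) + 1*(1)*conj(I)]
      = (1/8)[(1) + (I) + (-1) + (-I) + (1) + (I) + (-1) + (-I)] = 0/8 = 0
  <chi_3*chi_5, chi_7> = (1/8)[1*(1)*conj(1) + 1*(1)*conj(exp(-I*pi/4)) + 1*(1)*conj(-I) + 1*(1)*conj(exp(-3*I*pi/4)) + 1*(1)*conj(-1) + 1*(1)*conj(exp(3*I*pi/4)) + 1*(1)*conj(I) + 1*(1)*conj(exp(I*pi/4))]
      = (1/8)[(1) + (exp(I*pi/4)) + (I) + (exp(3*I*pi/4)) + (-1) + (exp(-3*I*pi/4)) + (-I) + (exp(-I*pi/4))] = 0/8 = 0
(Exp terms are combined using exp(i*s)*conj(exp(i*t)) = exp(i*(s-t)), and sums of them are collapsed using the identity that for every m > 1 the m distinct m-th roots of unity sum to 0, e.g. 1 + exp(2*I*pi/3) + exp(-2*I*pi/3) = 0.)
Hence the multiplicities are chi_0: 1. Dimension check: dim(chi_3)*dim(chi_5) = 1*1 = 1 and sum (mult * dim) = 1*1 = 1.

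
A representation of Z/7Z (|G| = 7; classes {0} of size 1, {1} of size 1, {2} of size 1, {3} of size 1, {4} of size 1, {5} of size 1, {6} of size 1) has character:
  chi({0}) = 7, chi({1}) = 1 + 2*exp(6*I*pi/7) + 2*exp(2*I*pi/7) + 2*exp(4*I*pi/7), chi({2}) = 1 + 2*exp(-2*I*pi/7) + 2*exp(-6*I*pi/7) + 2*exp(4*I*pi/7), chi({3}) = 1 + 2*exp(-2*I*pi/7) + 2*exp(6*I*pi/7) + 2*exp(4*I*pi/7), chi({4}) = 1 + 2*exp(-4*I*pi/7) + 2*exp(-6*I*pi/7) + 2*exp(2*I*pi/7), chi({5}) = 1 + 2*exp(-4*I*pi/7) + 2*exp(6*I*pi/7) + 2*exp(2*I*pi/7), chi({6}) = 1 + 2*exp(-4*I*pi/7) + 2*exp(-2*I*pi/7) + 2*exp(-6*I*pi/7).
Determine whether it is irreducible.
Not irreducible (reducible): <chi, chi> = 13 > 1.

Explanation: <chi, chi> = (1/|G|) sum_C |C| * |chi(C)|^2 = (1/7)[1*|7|^2 + 1*|1 + 2*exp(6*I*pi/7) + 2*exp(2*I*pi/7) + 2*exp(4*I*pi/7)|^2 + 1*|1 + 2*exp(-2*I*pi/7) + 2*exp(-6*I*pi/7) + 2*exp(4*I*pi/7)|^2 + 1*|1 + 2*exp(-2*I*pi/7) + 2*exp(6*I*pi/7) + 2*exp(4*I*pi/7)|^2 + 1*|1 + 2*exp(-4*I*pi/7) + 2*exp(-6*I*pi/7) + 2*exp(2*I*pi/7)|^2 + 1*|1 + 2*exp(-4*I*pi/7) + 2*exp(6*I*pi/7) + 2*exp(2*I*pi/7)|^2 + 1*|1 + 2*exp(-4*I*pi/7) + 2*exp(-2*I*pi/7) + 2*exp(-6*I*pi/7)|^2]
  = (1/7)[(49) + (13 + 10*exp(-2*I*pi/7) + 6*exp(-4*I*pi/7) + 2*exp(-6*I*pi/7) + 2*exp(6*I*pi/7) + 6*exp(4*I*pi/7) + 10*exp(2*I*pi/7)) + (13 + 10*exp(-4*I*pi/7) + 6*exp(-6*I*pi/7) + 2*exp(-2*I*pi/7) + 2*exp(2*I*pi/7) + 6*exp(6*I*pi/7) + 10*exp(4*I*pi/7)) + (13 + 6*exp(-2*I*pi/7) + 10*exp(-6*I*pi/7) + 2*exp(-4*I*pi/7) + 2*exp(4*I*pi/7) + 10*exp(6*I*pi/7) + 6*exp(2*I*pi/7)) + (13 + 6*exp(-2*I*pi/7) + 10*exp(-6*I*pi/7) + 2*exp(-4*I*pi/7) + 2*exp(4*I*pi/7) + 10*exp(6*I*pi/7) + 6*exp(2*I*pi/7)) + (13 + 10*exp(-4*I*pi/7) + 6*exp(-6*I*pi/7) + 2*exp(-2*I*pi/7) + 2*exp(2*I*pi/7) + 6*exp(6*I*pi/7) + 10*exp(4*I*pi/7)) + (13 + 10*exp(-2*I*pi/7) + 6*exp(-4*I*pi/7) + 2*exp(-6*I*pi/7) + 2*exp(6*I*pi/7) + 6*exp(4*I*pi/7) + 10*exp(2*I*pi/7))] = 91/7 = 13.
(Exp terms are combined using exp(i*s)*conj(exp(i*t)) = exp(i*(s-t)), and sums of them are collapsed using the identity that for every m > 1 the m distinct m-th roots of unity sum to 0, e.g. 1 + exp(2*I*pi/3) + exp(-2*I*pi/3) = 0.)
A character is irreducible iff <chi, chi> = 1, so this representation is reducible.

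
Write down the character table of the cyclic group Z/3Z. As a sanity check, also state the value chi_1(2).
Character table of Z/3Z (irreps indexed chi_0,...,chi_2 with chi_k(m) = zeta_3^(k*m), zeta_3 = exp(2*pi*i/3)):
  irrep \ class  {0} (size 1)  {1} (size 1)    {2} (size 1)  
  chi_0          1             1               1             
  chi_1          1             exp(2*I*pi/3)   exp(-2*I*pi/3)
  chi_2          1             exp(-2*I*pi/3)  exp(2*I*pi/3) 

Spot check: chi_1(2) = zeta_3^(1*2) = zeta_3^2 = exp(-2*I*pi/3).

Why: Z/3Z is abelian, so all 3 irreducible complex representations are 1-dimensional. They are given by chi_k(m) = zeta_3^(k*m) for k = 0,...,2. Row orthogonality: sum_m chi_k(m) conj(chi_l(m)) = 3 * [k = l].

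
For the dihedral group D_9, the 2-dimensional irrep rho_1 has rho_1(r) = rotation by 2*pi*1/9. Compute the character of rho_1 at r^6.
chi_{rho_1}(r^6) = 2*cos(2*pi*1*6/9) = -1

Why: rho_1(r^6) is rotation by angle 2*pi*1*6/9, whose trace is 2*cos(2*pi*1*6/9) = -1.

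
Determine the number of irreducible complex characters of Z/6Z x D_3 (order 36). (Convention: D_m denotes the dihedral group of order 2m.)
18

Proof sketch: The number of irreducible complex representations of a finite group equals its number of conjugacy classes. For a direct product, #classes(G x H) = #classes(G) * #classes(H). Z/6Z has 6 classes (abelian), D_3 has 3 classes, so 6 * 3 = 18, so Z/6Z x D_3 (order 36) has exactly 18 irreducible complex representations.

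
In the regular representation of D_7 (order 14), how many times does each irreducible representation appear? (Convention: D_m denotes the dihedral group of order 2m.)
Each irreducible V_i of dimension d_i appears with multiplicity d_i, i.e. rho_reg = (direct sum over all irreducibles V_i) d_i V_i. The irreducible dimensions for D_7 are 1, 1, 2, 2, 2: 2 irreducibles of dimension 1, each with multiplicity 1; 3 irreducibles of dimension 2, each with multiplicity 2. Total dimension 2*1*1 + 3*2*2 = 14 = |G|.

Reasoning: General theorem: in the regular representation of a finite group G, each irreducible appears with multiplicity equal to its dimension. Check: dim(rho_reg) = sum d_i^2 = 1 + 1 + 4 + 4 + 4 = 14 = |G|.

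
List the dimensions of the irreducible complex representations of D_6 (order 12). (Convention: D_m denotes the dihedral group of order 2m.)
Dimensions: 1, 1, 1, 1, 2, 2

Argument: There are 6 irreducibles (= number of conjugacy classes). Their dimensions d_i satisfy sum d_i^2 = |G| = 12: 1 + 1 + 1 + 1 + 4 + 4 = 12.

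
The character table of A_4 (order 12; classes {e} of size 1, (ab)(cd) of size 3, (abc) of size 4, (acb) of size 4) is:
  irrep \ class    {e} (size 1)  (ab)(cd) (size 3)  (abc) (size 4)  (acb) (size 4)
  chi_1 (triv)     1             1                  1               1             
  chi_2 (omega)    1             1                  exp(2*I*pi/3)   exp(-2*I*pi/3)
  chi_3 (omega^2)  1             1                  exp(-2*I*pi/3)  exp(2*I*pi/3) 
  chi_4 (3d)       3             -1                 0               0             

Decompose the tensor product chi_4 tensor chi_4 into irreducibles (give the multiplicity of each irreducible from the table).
chi_4 tensor chi_4 = chi_1 + chi_2 + chi_3 + 2*chi_4 (all other irreducibles have multiplicity 0).

Justification: The character of a tensor product is the pointwise product (chi_4 * chi_4)(C) = chi_4(C) * chi_4(C):
  {e}: (3)*(3), (ab)(cd): (-1)*(-1), (abc): (0)*(0), (acb): (0)*(0)
so (chi_4 * chi_4) takes values
  {e} -> 9, (ab)(cd) -> 1, (abc) -> 0, (acb) -> 0.
Now take the inner product of this character with each irreducible chi from the table, <chi_4*chi_4, chi> = (1/12) sum_C |C| (chi_4*chi_4)(C) conj(chi(C)):
  <chi_4*chi_4, chi_1> = (1/12)[1*(9)*conj(1) + 3*(1)*conj(1) + 4*(0)*conj(1) + 4*(0)*conj(1)]
      = (1/12)[(9) + (3) + (0) + (0)] = 12/12 = 1
  <chi_4*chi_4, chi_2> = (1/12)[1*(9)*conj(1) + 3*(1)*conj(1) + 4*(0)*conj(exp(2*I*pi/3)) + 4*(0)*conj(exp(-2*I*pi/3))]
      = (1/12)[(9) + (3) + (0) + (0)] = 12/12 = 1
  <chi_4*chi_4, chi_3> = (1/12)[1*(9)*conj(1) + 3*(1)*conj(1) + 4*(0)*conj(exp(-2*I*pi/3)) + 4*(0)*conj(exp(2*I*pi/3))]
      = (1/12)[(9) + (3) + (0) + (0)] = 12/12 = 1
  <chi_4*chi_4, chi_4> = (1/12)[1*(9)*conj(3) + 3*(1)*conj(-1) + 4*(0)*conj(0) + 4*(0)*conj(0)]
      = (1/12)[(27) + (-3) + (0) + (0)] = 24/12 = 2
(Exp terms are combined using exp(i*s)*conj(exp(i*t)) = exp(i*(s-t)), and sums of them are collapsed using the identity that for every m > 1 the m distinct m-th roots of unity sum to 0, e.g. 1 + exp(2*I*pi/3) + exp(-2*I*pi/3) = 0.)
Hence the multiplicities are chi_1: 1, chi_2: 1, chi_3: 1, chi_4: 2. Dimension check: dim(chi_4)*dim(chi_4) = 3*3 = 9 and sum (mult * dim) = 1*1 + 1*1 + 1*1 + 2*3 = 9.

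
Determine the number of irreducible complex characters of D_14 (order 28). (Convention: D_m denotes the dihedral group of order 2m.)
10

Argument: The number of irreducible complex representations of a finite group equals its number of conjugacy classes. D_14 has 10 conjugacy classes (n/2 + 3 for n even), so D_14 (order 28) has exactly 10 irreducible complex representations.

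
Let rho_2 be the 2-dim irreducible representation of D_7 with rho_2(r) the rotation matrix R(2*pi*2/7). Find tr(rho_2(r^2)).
chi_{rho_2}(r^2) = 2*cos(2*pi*2*2/7) = -2*cos(pi/7)

Derivation: rho_2(r^2) is rotation by angle 2*pi*2*2/7, whose trace is 2*cos(2*pi*2*2/7) = -2*cos(pi/7).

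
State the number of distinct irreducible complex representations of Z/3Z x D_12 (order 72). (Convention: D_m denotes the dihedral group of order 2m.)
27

Reasoning: The number of irreducible complex representations of a finite group equals its number of conjugacy classes. For a direct product, #classes(G x H) = #classes(G) * #classes(H). Z/3Z has 3 classes (abelian), D_12 has 9 classes, so 3 * 9 = 27, so Z/3Z x D_12 (order 72) has exactly 27 irreducible complex representations.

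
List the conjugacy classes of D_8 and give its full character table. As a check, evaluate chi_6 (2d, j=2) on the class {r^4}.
Conjugacy classes: {e} of size 1, {r^4} of size 1, {r^1, r^7} of size 2, {r^2, r^6} of size 2, {r^3, r^5} of size 2, {s, sr^2, ...} of size 4, {sr, sr^3, ...} of size 4.
Character table:
  irrep \ class              {e} (size 1)  {r^4} (size 1)  {r^1, r^7} (size 2)  {r^2, r^6} (size 2)  {r^3, r^5} (size 2)  {s, sr^2, ...} (size 4)  {sr, sr^3, ...} (size 4)
  chi_1 (triv)               1             1               1                    1                    1                    1                        1                       
  chi_2 (sign: r->1, s->-1)  1             1               1                    1                    1                    -1                       -1                      
  chi_3 (r->-1, s->1)        1             1               -1                   1                    -1                   1                        -1                      
  chi_4 (r->-1, s->-1)       1             1               -1                   1                    -1                   -1                       1                       
  chi_5 (2d, j=1)            2             -2              sqrt(2)              0                    -sqrt(2)             0                        0                       
  chi_6 (2d, j=2)            2             2               0                    -2                   0                    0                        0                       
  chi_7 (2d, j=3)            2             -2              -sqrt(2)             0                    sqrt(2)              0                        0                       

Spot check: chi_6 (2d, j=2) on {r^4} = 2.

Working: D_8 has order 2*8 = 16 with 7 conjugacy classes, hence 7 irreducibles. Sum of squared dims 1 + 1 + 1 + 1 + 4 + 4 + 4 = 16 = |G|. Linear characters come from the abelianisation; the 2-dimensional irreps have character r^k -> 2*cos(2*pi*j*k/8), reflections -> 0.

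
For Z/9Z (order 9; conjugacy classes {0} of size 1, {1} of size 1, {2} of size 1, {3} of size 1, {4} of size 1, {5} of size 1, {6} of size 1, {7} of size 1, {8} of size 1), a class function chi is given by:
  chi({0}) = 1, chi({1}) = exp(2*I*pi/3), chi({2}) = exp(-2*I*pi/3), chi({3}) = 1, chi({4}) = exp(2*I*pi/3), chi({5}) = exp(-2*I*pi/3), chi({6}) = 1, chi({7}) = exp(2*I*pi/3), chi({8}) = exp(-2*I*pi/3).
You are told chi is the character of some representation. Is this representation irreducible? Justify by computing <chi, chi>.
Irreducible: <chi, chi> = 1.

Solution. <chi, chi> = (1/|G|) sum_C |C| * |chi(C)|^2 = (1/9)[1*|1|^2 + 1*|exp(2*I*pi/3)|^2 + 1*|exp(-2*I*pi/3)|^2 + 1*|1|^2 + 1*|exp(2*I*pi/3)|^2 + 1*|exp(-2*I*pi/3)|^2 + 1*|1|^2 + 1*|exp(2*I*pi/3)|^2 + 1*|exp(-2*I*pi/3)|^2]
  = (1/9)[(1) + (1) + (1) + (1) + (1) + (1) + (1) + (1) + (1)] = 9/9 = 1.
(Exp terms are combined using exp(i*s)*conj(exp(i*t)) = exp(i*(s-t)), and sums of them are collapsed using the identity that for every m > 1 the m distinct m-th roots of unity sum to 0, e.g. 1 + exp(2*I*pi/3) + exp(-2*I*pi/3) = 0.)
A character is irreducible iff <chi, chi> = 1, so this representation is irreducible.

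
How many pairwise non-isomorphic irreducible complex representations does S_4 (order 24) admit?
5

Working: The number of irreducible complex representations of a finite group equals its number of conjugacy classes. Conjugacy classes in S_4 correspond to cycle types, i.e. partitions of 4; there are p(4) = 5 of them, so S_4 (order 24) has exactly 5 irreducible complex representations.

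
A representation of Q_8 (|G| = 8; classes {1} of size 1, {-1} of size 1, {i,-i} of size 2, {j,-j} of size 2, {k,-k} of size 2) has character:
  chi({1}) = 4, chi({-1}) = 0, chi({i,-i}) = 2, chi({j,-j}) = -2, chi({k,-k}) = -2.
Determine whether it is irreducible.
Not irreducible (reducible): <chi, chi> = 5 > 1.

Justification: <chi, chi> = (1/|G|) sum_C |C| * |chi(C)|^2 = (1/8)[1*|4|^2 + 1*|0|^2 + 2*|2|^2 + 2*|-2|^2 + 2*|-2|^2]
  = (1/8)[(16) + (0) + (8) + (8) + (8)] = 40/8 = 5.
A character is irreducible iff <chi, chi> = 1, so this representation is reducible.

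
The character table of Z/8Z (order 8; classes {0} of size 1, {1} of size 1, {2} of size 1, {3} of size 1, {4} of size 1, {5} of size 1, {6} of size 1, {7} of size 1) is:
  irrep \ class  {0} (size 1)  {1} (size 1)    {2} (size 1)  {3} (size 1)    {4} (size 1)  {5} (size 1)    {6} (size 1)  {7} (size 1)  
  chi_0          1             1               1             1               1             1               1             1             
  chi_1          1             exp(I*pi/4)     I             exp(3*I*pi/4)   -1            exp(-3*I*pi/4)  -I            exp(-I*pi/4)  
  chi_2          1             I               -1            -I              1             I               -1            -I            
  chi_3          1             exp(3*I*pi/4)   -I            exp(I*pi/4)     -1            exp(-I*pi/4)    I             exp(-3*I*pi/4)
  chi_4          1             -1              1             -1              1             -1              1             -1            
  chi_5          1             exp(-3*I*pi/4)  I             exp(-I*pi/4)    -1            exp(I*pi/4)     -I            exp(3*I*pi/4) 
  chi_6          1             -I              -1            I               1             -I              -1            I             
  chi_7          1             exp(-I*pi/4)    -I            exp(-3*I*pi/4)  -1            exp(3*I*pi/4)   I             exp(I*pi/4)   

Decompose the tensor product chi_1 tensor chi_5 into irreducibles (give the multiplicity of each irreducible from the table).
chi_1 tensor chi_5 = chi_6 (all other irreducibles have multiplicity 0).

Justification: The character of a tensor product is the pointwise product (chi_1 * chi_5)(C) = chi_1(C) * chi_5(C):
  {0}: (1)*(1), {1}: (exp(I*pi/4))*(exp(-3*I*pi/4)), {2}: (I)*(I), {3}: (exp(3*I*pi/4))*(exp(-I*pi/4)), {4}: (-1)*(-1), {5}: (exp(-3*I*pi/4))*(exp(I*pi/4)), {6}: (-I)*(-I), {7}: (exp(-I*pi/4))*(exp(3*I*pi/4))
so (chi_1 * chi_5) takes values
  {0} -> 1, {1} -> -I, {2} -> -1, {3} -> I, {4} -> 1, {5} -> -I, {6} -> -1, {7} -> I.
Now take the inner product of this character with each irreducible chi from the table, <chi_1*chi_5, chi> = (1/8) sum_C |C| (chi_1*chi_5)(C) conj(chi(C)):
  <chi_1*chi_5, chi_0> = (1/8)[1*(1)*conj(1) + 1*(-I)*conj(1) + 1*(-1)*conj(1) + 1*(I)*conj(1) + 1*(1)*conj(1) + 1*(-I)*conj(1) + 1*(-1)*conj(1) + 1*(I)*conj(1)]
      = (1/8)[(1) + (-I) + (-1) + (I) + (1) + (-I) + (-1) + (I)] = 0/8 = 0
  <chi_1*chi_5, chi_1> = (1/8)[1*(1)*conj(1) + 1*(-I)*conj(exp(I*pi/4)) + 1*(-1)*conj(I) + 1*(I)*conj(exp(3*I*pi/4)) + 1*(1)*conj(-1) + 1*(-I)*conj(exp(-3*I*pi/4)) + 1*(-1)*conj(-I) + 1*(I)*conj(exp(-I*pi/4))]
      = (1/8)[(1) + (-exp(I*pi/4)) + (I) + (exp(-I*pi/4)) + (-1) + (-exp(-3*I*pi/4)) + (-I) + (exp(3*I*pi/4))] = 0/8 = 0
  <chi_1*chi_5, chi_2> = (1/8)[1*(1)*conj(1) + 1*(-I)*conj(I) + 1*(-1)*conj(-1) + 1*(I)*conj(-I) + 1*(1)*conj(1) + 1*(-I)*conj(I) + 1*(-1)*conj(-1) + 1*(I)*conj(-I)]
      = (1/8)[(1) + (-1) + (1) + (-1) + (1) + (-1) + (1) + (-1)] = 0/8 = 0
  <chi_1*chi_5, chi_3> = (1/8)[1*(1)*conj(1) + 1*(-I)*conj(exp(3*I*pi/4)) + 1*(-1)*conj(-I) + 1*(I)*conj(exp(I*pi/4)) + 1*(1)*conj(-1) + 1*(-I)*conj(exp(-I*pi/4)) + 1*(-1)*conj(I) + 1*(I)*conj(exp(-3*I*pi/4))]
      = (1/8)[(1) + (-exp(-I*pi/4)) + (-I) + (exp(I*pi/4)) + (-1) + (-exp(3*I*pi/4)) + (I) + (exp(-3*I*pi/4))] = 0/8 = 0
  <chi_1*chi_5, chi_4> = (1/8)[1*(1)*conj(1) + 1*(-I)*conj(-1) + 1*(-1)*conj(1) + 1*(I)*conj(-1) + 1*(1)*conj(1) + 1*(-I)*conj(-1) + 1*(-1)*conj(1) + 1*(I)*conj(-1)]
      = (1/8)[(1) + (I) + (-1) + (-I) + (1) + (I) + (-1) + (-I)] = 0/8 = 0
  <chi_1*chi_5, chi_5> = (1/8)[1*(1)*conj(1) + 1*(-I)*conj(exp(-3*I*pi/4)) + 1*(-1)*conj(I) + 1*(I)*conj(exp(-I*pi/4)) + 1*(1)*conj(-1) + 1*(-I)*conj(exp(I*pi/4)) + 1*(-1)*conj(-I) + 1*(I)*conj(exp(3*I*pi/4))]
      = (1/8)[(1) + (-exp(-3*I*pi/4)) + (I) + (exp(3*I*pi/4)) + (-1) + (-exp(I*pi/4)) + (-I) + (exp(-I*pi/4))] = 0/8 = 0
  <chi_1*chi_5, chi_6> = (1/8)[1*(1)*conj(1) + 1*(-I)*conj(-I) + 1*(-1)*conj(-1) + 1*(I)*conj(I) + 1*(1)*conj(1) + 1*(-I)*conj(-I) + 1*(-1)*conj(-1) + 1*(I)*conj(I)]
      = (1/8)[(1) + (1) + (1) + (1) + (1) + (1) + (1) + (1)] = 8/8 = 1
  <chi_1*chi_5, chi_7> = (1/8)[1*(1)*conj(1) + 1*(-I)*conj(exp(-I*pi/4)) + 1*(-1)*conj(-I) + 1*(I)*conj(exp(-3*I*pi/4)) + 1*(1)*conj(-1) + 1*(-I)*conj(exp(3*I*pi/4)) + 1*(-1)*conj(I) + 1*(I)*conj(exp(I*pi/4))]
      = (1/8)[(1) + (-exp(3*I*pi/4)) + (-I) + (exp(-3*I*pi/4)) + (-1) + (-exp(-I*pi/4)) + (I) + (exp(I*pi/4))] = 0/8 = 0
(Exp terms are combined using exp(i*s)*conj(exp(i*t)) = exp(i*(s-t)), and sums of them are collapsed using the identity that for every m > 1 the m distinct m-th roots of unity sum to 0, e.g. 1 + exp(2*I*pi/3) + exp(-2*I*pi/3) = 0.)
Hence the multiplicities are chi_6: 1. Dimension check: dim(chi_1)*dim(chi_5) = 1*1 = 1 and sum (mult * dim) = 1*1 = 1.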